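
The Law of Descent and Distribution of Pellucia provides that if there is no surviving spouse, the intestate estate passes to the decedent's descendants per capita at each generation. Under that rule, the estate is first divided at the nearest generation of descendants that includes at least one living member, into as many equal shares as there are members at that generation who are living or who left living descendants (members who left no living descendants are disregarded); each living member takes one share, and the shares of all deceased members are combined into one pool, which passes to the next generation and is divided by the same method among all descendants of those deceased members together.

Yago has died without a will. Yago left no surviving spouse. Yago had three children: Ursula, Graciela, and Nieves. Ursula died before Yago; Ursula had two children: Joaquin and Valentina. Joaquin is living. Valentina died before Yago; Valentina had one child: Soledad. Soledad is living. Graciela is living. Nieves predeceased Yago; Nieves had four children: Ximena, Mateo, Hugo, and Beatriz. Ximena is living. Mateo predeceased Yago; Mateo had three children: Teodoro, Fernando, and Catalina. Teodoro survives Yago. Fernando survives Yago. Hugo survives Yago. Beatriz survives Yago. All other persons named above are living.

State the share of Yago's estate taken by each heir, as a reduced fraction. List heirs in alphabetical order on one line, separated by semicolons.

There is no surviving spouse, so the entire estate passes to Yago's descendants per capita at each generation.
At generation 1 (Ursula, Graciela, Nieves) there are 3 shares of (1)/3 = 1/3 each.
Living: Graciela — each takes 1/3.
Deceased: Ursula and Nieves. Their combined 2/3 is pooled and carried to generation 2.
At generation 2 (Joaquin, Valentina, Ximena, Mateo, Hugo, Beatriz) there are 6 shares of (2/3)/6 = 1/9 each.
Living: Joaquin, Ximena, Hugo, and Beatriz — each takes 1/9.
Deceased: Valentina and Mateo. Their combined 2/9 is pooled and carried to generation 3.
At generation 3 (Soledad, Teodoro, Fernando, Catalina) there are 4 shares of (2/9)/4 = 1/18 each.
Living: Soledad, Teodoro, Fernando, and Catalina — each takes 1/18.

Beatriz 1/9; Catalina 1/18; Fernando 1/18; Graciela 1/3; Hugo 1/9; Joaquin 1/9; Soledad 1/18; Teodoro 1/18; Ximena 1/9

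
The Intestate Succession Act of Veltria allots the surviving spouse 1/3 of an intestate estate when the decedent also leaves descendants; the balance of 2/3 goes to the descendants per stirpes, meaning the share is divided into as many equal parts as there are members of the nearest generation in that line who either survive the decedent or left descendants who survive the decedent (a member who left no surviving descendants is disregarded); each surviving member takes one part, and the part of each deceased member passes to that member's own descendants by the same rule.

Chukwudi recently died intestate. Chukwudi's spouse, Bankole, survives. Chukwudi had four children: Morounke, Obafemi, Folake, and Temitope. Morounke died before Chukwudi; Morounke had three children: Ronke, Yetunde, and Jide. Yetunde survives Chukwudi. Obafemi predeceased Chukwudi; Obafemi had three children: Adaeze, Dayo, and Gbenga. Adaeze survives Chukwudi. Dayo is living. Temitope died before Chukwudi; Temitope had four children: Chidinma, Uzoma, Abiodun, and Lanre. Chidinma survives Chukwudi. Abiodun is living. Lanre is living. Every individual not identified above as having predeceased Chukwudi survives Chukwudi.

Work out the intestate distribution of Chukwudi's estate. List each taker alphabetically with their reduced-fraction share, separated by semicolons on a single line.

Bankole, as surviving spouse, takes 1/3.
The remaining 2/3 passes to Chukwudi's descendants per stirpes.
The 2/3 is divided into 4 equal shares of 1/6 among Morounke, Obafemi, Folake, Temitope.
Morounke predeceased; the 1/6 allotted to Morounke's branch passes to Morounke's issue by representation.
The 1/6 is divided into 3 equal shares of 1/18 among Ronke, Yetunde, Jide.
Ronke is living and takes 1/18.
Yetunde is living and takes 1/18.
Jide is living and takes 1/18.
Obafemi predeceased; the 1/6 allotted to Obafemi's branch passes to Obafemi's issue by representation.
The 1/6 is divided into 3 equal shares of 1/18 among Adaeze, Dayo, Gbenga.
Adaeze is living and takes 1/18.
Dayo is living and takes 1/18.
Gbenga is living and takes 1/18.
Folake is living and takes 1/6.
Temitope predeceased; the 1/6 allotted to Temitope's branch passes to Temitope's issue by representation.
The 1/6 is divided into 4 equal shares of 1/24 among Chidinma, Uzoma, Abiodun, Lanre.
Chidinma is living and takes 1/24.
Uzoma is living and takes 1/24.
Abiodun is living and takes 1/24.
Lanre is living and takes 1/24.

Abiodun 1/24; Adaeze 1/18; Bankole 1/3; Chidinma 1/24; Dayo 1/18; Folake 1/6; Gbenga 1/18; Jide 1/18; Lanre 1/24; Ronke 1/18; Uzoma 1/24; Yetunde 1/18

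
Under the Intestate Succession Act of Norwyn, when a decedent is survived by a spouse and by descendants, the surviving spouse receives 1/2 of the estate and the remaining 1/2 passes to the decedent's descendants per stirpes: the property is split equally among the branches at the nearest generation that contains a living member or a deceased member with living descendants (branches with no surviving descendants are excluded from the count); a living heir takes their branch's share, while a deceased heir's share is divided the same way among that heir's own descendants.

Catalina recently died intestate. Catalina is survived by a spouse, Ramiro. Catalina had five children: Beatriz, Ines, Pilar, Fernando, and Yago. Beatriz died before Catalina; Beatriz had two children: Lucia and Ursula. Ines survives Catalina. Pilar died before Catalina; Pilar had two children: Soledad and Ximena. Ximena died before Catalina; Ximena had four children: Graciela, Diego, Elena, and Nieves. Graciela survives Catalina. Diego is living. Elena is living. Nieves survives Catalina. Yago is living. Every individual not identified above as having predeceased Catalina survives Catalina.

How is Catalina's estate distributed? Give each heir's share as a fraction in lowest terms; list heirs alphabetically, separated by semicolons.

Diego 1/80; Elena 1/80; Fernando 1/10; Graciela 1/80; Ines 1/10; Lucia 1/20; Nieves 1/80; Ramiro 1/2; Soledad 1/20; Ursula 1/20; Yago 1/10

Ramiro, as surviving spouse, takes 1/2.
The remaining 1/2 passes to Catalina's descendants per stirpes.
The 1/2 is divided into 5 equal shares of 1/10 among Beatriz, Ines, Pilar, Fernando, Yago.
Beatriz predeceased; the 1/10 allotted to Beatriz's branch passes to Beatriz's issue by representation.
The 1/10 is divided into 2 equal shares of 1/20 among Lucia, Ursula.
Lucia is living and takes 1/20.
Ursula is living and takes 1/20.
Ines is living and takes 1/10.
Pilar predeceased; the 1/10 allotted to Pilar's branch passes to Pilar's issue by representation.
The 1/10 is divided into 2 equal shares of 1/20 among Soledad, Ximena.
Soledad is living and takes 1/20.
Ximena predeceased; the 1/20 allotted to Ximena's branch passes to Ximena's issue by representation.
The 1/20 is divided into 4 equal shares of 1/80 among Graciela, Diego, Elena, Nieves.
Graciela is living and takes 1/80.
Diego is living and takes 1/80.
Elena is living and takes 1/80.
Nieves is living and takes 1/80.
Fernando is living and takes 1/10.
Yago is living and takes 1/10.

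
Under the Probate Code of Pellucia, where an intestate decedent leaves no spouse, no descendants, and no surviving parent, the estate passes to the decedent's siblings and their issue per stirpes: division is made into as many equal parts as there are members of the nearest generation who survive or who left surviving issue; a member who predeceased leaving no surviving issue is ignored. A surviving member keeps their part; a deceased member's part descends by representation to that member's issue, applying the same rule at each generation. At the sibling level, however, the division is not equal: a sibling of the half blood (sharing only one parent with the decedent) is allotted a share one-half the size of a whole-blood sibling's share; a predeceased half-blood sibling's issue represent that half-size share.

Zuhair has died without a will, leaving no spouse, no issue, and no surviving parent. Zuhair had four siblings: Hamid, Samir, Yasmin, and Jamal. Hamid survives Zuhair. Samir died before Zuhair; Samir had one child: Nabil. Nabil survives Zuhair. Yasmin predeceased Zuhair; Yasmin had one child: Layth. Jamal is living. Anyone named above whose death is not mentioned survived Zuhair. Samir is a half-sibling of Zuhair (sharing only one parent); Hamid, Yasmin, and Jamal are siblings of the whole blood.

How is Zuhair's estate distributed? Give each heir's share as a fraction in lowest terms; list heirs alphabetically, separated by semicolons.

No spouse, descendants, or parent survives, so the estate passes to Zuhair's siblings per stirpes.
Half-blood siblings count for one-half the weight of whole-blood siblings at the initial division.
Dividing 1 in proportion to weights (total weight 7/2): Hamid (weight 1) → 2/7; Samir (weight 1/2) → 1/7; Yasmin (weight 1) → 2/7; Jamal (weight 1) → 2/7.
Hamid is living and takes 2/7.
Samir predeceased; the 1/7 allotted to Samir's branch passes to Samir's issue by representation.
Nabil is the sole taker at this level and receives the full 1/7.
Yasmin predeceased; the 2/7 allotted to Yasmin's branch passes to Yasmin's issue by representation.
Layth is the sole taker at this level and receives the full 2/7.
Jamal is living and takes 2/7.

Hamid 2/7; Jamal 2/7; Layth 2/7; Nabil 1/7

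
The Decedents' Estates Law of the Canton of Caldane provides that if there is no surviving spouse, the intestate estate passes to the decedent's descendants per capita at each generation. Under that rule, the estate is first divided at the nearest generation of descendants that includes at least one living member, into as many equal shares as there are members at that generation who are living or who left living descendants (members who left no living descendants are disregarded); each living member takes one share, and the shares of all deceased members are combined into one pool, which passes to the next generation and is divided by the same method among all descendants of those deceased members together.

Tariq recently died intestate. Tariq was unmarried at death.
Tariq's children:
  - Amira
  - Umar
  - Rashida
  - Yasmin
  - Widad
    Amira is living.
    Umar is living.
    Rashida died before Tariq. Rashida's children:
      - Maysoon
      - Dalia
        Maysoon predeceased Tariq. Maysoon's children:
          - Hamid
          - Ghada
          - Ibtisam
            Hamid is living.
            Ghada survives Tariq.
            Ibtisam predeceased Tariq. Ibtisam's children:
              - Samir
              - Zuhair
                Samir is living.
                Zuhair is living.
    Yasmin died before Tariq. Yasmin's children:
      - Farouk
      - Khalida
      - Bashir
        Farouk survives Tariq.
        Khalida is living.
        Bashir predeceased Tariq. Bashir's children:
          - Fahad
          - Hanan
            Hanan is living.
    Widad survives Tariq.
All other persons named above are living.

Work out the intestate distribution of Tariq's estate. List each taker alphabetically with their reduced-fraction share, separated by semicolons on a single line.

Amira 1/5; Dalia 2/25; Fahad 4/125; Farouk 2/25; Ghada 4/125; Hamid 4/125; Hanan 4/125; Khalida 2/25; Samir 2/125; Umar 1/5; Widad 1/5; Zuhair 2/125

There is no surviving spouse, so the entire estate passes to Tariq's descendants per capita at each generation.
At generation 1 (Amira, Umar, Rashida, Yasmin, Widad) there are 5 shares of (1)/5 = 1/5 each.
Living: Amira, Umar, and Widad — each takes 1/5.
Deceased: Rashida and Yasmin. Their combined 2/5 is pooled and carried to generation 2.
At generation 2 (Maysoon, Dalia, Farouk, Khalida, Bashir) there are 5 shares of (2/5)/5 = 2/25 each.
Living: Dalia, Farouk, and Khalida — each takes 2/25.
Deceased: Maysoon and Bashir. Their combined 4/25 is pooled and carried to generation 3.
At generation 3 (Hamid, Ghada, Ibtisam, Fahad, Hanan) there are 5 shares of (4/25)/5 = 4/125 each.
Living: Hamid, Ghada, Fahad, and Hanan — each takes 4/125.
Deceased: Ibtisam. That 4/125 share is carried to generation 4.
At generation 4 (Samir, Zuhair) there are 2 shares of (4/125)/2 = 2/125 each.
Living: Samir and Zuhair — each takes 2/125.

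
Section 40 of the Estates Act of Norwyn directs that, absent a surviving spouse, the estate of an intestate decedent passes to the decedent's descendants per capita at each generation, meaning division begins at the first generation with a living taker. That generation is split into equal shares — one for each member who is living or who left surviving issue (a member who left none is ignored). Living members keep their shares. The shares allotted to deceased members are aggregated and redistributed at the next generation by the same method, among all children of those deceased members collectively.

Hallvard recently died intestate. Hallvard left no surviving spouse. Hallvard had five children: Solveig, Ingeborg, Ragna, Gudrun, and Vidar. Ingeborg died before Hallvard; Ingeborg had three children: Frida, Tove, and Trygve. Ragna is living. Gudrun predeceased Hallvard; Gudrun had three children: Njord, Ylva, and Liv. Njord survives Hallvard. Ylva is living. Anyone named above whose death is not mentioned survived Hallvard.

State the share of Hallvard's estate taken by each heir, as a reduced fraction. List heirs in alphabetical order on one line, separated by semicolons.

There is no surviving spouse, so the entire estate passes to Hallvard's descendants per capita at each generation.
At generation 1 (Solveig, Ingeborg, Ragna, Gudrun, Vidar) there are 5 shares of (1)/5 = 1/5 each.
Living: Solveig, Ragna, and Vidar — each takes 1/5.
Deceased: Ingeborg and Gudrun. Their combined 2/5 is pooled and carried to generation 2.
At generation 2 (Frida, Tove, Trygve, Njord, Ylva, Liv) there are 6 shares of (2/5)/6 = 1/15 each.
Living: Frida, Tove, Trygve, Njord, Ylva, and Liv — each takes 1/15.

Frida 1/15; Liv 1/15; Njord 1/15; Ragna 1/5; Solveig 1/5; Tove 1/15; Trygve 1/15; Vidar 1/5; Ylva 1/15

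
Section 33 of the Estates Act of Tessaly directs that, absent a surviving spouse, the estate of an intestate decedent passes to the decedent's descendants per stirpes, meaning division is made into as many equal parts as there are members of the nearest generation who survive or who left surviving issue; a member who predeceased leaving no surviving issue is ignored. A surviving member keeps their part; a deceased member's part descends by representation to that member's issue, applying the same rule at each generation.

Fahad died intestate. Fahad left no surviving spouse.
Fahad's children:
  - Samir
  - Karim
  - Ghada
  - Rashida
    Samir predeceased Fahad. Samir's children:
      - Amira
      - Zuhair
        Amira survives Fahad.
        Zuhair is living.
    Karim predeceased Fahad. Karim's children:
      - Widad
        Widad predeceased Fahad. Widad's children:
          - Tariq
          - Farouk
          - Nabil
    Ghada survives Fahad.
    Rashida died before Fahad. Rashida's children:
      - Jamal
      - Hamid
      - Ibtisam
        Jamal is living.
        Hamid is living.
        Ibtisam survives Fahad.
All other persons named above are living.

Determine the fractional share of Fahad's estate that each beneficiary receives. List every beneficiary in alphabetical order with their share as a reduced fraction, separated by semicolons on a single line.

Amira 1/8; Farouk 1/12; Ghada 1/4; Hamid 1/12; Ibtisam 1/12; Jamal 1/12; Nabil 1/12; Tariq 1/12; Zuhair 1/8

There is no surviving spouse, so the entire estate passes to Fahad's descendants per stirpes.
The estate is divided into 4 equal shares of 1/4 among Samir, Karim, Ghada, Rashida.
Samir predeceased; the 1/4 allotted to Samir's branch passes to Samir's issue by representation.
The 1/4 is divided into 2 equal shares of 1/8 among Amira, Zuhair.
Amira is living and takes 1/8.
Zuhair is living and takes 1/8.
Karim predeceased; the 1/4 allotted to Karim's branch passes to Karim's issue by representation.
Widad's line is the sole branch at this level, so the full 1/4 passes to Widad's issue by representation.
The 1/4 is divided into 3 equal shares of 1/12 among Tariq, Farouk, Nabil.
Tariq is living and takes 1/12.
Farouk is living and takes 1/12.
Nabil is living and takes 1/12.
Ghada is living and takes 1/4.
Rashida predeceased; the 1/4 allotted to Rashida's branch passes to Rashida's issue by representation.
The 1/4 is divided into 3 equal shares of 1/12 among Jamal, Hamid, Ibtisam.
Jamal is living and takes 1/12.
Hamid is living and takes 1/12.
Ibtisam is living and takes 1/12.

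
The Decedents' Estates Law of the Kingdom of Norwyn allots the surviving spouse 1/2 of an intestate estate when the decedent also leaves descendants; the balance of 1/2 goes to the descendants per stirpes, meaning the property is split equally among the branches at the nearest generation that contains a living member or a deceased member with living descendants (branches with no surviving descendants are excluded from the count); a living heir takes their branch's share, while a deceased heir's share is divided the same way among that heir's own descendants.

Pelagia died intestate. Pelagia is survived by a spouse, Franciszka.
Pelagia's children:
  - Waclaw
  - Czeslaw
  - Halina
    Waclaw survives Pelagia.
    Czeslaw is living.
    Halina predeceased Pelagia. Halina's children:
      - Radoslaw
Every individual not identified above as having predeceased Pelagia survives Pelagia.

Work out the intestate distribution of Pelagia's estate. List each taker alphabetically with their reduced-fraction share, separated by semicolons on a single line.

Czeslaw 1/6; Franciszka 1/2; Radoslaw 1/6; Waclaw 1/6

Franciszka, as surviving spouse, takes 1/2.
The remaining 1/2 passes to Pelagia's descendants per stirpes.
The 1/2 is divided into 3 equal shares of 1/6 among Waclaw, Czeslaw, Halina.
Waclaw is living and takes 1/6.
Czeslaw is living and takes 1/6.
Halina predeceased; the 1/6 allotted to Halina's branch passes to Halina's issue by representation.
Radoslaw is the sole taker at this level and receives the full 1/6.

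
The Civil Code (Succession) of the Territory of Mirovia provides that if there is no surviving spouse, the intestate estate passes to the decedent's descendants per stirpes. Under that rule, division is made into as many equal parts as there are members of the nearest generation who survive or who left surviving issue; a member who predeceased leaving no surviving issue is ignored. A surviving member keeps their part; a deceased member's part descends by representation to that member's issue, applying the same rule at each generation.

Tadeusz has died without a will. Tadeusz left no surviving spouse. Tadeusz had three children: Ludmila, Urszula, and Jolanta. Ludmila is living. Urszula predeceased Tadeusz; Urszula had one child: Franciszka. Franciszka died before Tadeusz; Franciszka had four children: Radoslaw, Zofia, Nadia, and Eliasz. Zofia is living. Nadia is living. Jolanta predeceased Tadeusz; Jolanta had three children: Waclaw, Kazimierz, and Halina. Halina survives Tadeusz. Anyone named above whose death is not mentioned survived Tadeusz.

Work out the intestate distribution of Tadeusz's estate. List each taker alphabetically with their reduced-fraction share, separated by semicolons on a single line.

Eliasz 1/12; Halina 1/9; Kazimierz 1/9; Ludmila 1/3; Nadia 1/12; Radoslaw 1/12; Waclaw 1/9; Zofia 1/12

There is no surviving spouse, so the entire estate passes to Tadeusz's descendants per stirpes.
The estate is divided into 3 equal shares of 1/3 among Ludmila, Urszula, Jolanta.
Ludmila is living and takes 1/3.
Urszula predeceased; the 1/3 allotted to Urszula's branch passes to Urszula's issue by representation.
Franciszka's line is the sole branch at this level, so the full 1/3 passes to Franciszka's issue by representation.
The 1/3 is divided into 4 equal shares of 1/12 among Radoslaw, Zofia, Nadia, Eliasz.
Radoslaw is living and takes 1/12.
Zofia is living and takes 1/12.
Nadia is living and takes 1/12.
Eliasz is living and takes 1/12.
Jolanta predeceased; the 1/3 allotted to Jolanta's branch passes to Jolanta's issue by representation.
The 1/3 is divided into 3 equal shares of 1/9 among Waclaw, Kazimierz, Halina.
Waclaw is living and takes 1/9.
Kazimierz is living and takes 1/9.
Halina is living and takes 1/9.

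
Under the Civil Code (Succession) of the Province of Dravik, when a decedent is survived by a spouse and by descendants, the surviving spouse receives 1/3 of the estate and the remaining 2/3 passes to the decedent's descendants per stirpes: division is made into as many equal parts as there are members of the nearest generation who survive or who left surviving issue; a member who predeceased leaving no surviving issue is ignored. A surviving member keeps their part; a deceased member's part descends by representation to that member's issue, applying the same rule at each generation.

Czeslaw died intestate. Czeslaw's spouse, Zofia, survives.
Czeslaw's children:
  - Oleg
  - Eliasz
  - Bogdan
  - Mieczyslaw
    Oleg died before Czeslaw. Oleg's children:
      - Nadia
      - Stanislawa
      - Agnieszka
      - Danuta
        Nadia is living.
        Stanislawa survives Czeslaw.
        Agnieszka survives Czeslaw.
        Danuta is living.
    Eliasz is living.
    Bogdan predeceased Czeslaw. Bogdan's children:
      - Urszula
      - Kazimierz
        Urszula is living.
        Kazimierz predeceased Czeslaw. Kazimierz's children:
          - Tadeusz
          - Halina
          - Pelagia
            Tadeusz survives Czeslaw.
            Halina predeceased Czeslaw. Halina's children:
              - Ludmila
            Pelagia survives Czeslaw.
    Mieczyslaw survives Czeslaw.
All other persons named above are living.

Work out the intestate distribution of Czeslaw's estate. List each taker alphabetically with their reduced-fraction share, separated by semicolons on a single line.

Agnieszka 1/24; Danuta 1/24; Eliasz 1/6; Ludmila 1/36; Mieczyslaw 1/6; Nadia 1/24; Pelagia 1/36; Stanislawa 1/24; Tadeusz 1/36; Urszula 1/12; Zofia 1/3

Zofia, as surviving spouse, takes 1/3.
The remaining 2/3 passes to Czeslaw's descendants per stirpes.
The 2/3 is divided into 4 equal shares of 1/6 among Oleg, Eliasz, Bogdan, Mieczyslaw.
Oleg predeceased; the 1/6 allotted to Oleg's branch passes to Oleg's issue by representation.
The 1/6 is divided into 4 equal shares of 1/24 among Nadia, Stanislawa, Agnieszka, Danuta.
Nadia is living and takes 1/24.
Stanislawa is living and takes 1/24.
Agnieszka is living and takes 1/24.
Danuta is living and takes 1/24.
Eliasz is living and takes 1/6.
Bogdan predeceased; the 1/6 allotted to Bogdan's branch passes to Bogdan's issue by representation.
The 1/6 is divided into 2 equal shares of 1/12 among Urszula, Kazimierz.
Urszula is living and takes 1/12.
Kazimierz predeceased; the 1/12 allotted to Kazimierz's branch passes to Kazimierz's issue by representation.
The 1/12 is divided into 3 equal shares of 1/36 among Tadeusz, Halina, Pelagia.
Tadeusz is living and takes 1/36.
Halina predeceased; the 1/36 allotted to Halina's branch passes to Halina's issue by representation.
Ludmila is the sole taker at this level and receives the full 1/36.
Pelagia is living and takes 1/36.
Mieczyslaw is living and takes 1/6.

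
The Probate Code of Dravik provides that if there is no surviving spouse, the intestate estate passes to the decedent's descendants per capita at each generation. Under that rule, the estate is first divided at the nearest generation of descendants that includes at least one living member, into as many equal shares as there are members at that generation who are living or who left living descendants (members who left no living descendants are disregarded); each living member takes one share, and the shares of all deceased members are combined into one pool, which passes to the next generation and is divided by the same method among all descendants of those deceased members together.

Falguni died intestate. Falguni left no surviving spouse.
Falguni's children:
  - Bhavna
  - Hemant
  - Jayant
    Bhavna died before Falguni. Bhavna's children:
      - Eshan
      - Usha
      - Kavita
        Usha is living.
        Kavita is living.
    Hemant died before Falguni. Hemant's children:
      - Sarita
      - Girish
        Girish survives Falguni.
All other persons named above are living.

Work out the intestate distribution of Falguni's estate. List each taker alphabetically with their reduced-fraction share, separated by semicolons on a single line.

There is no surviving spouse, so the entire estate passes to Falguni's descendants per capita at each generation.
At generation 1 (Bhavna, Hemant, Jayant) there are 3 shares of (1)/3 = 1/3 each.
Living: Jayant — each takes 1/3.
Deceased: Bhavna and Hemant. Their combined 2/3 is pooled and carried to generation 2.
At generation 2 (Eshan, Usha, Kavita, Sarita, Girish) there are 5 shares of (2/3)/5 = 2/15 each.
Living: Eshan, Usha, Kavita, Sarita, and Girish — each takes 2/15.

Eshan 2/15; Girish 2/15; Jayant 1/3; Kavita 2/15; Sarita 2/15; Usha 2/15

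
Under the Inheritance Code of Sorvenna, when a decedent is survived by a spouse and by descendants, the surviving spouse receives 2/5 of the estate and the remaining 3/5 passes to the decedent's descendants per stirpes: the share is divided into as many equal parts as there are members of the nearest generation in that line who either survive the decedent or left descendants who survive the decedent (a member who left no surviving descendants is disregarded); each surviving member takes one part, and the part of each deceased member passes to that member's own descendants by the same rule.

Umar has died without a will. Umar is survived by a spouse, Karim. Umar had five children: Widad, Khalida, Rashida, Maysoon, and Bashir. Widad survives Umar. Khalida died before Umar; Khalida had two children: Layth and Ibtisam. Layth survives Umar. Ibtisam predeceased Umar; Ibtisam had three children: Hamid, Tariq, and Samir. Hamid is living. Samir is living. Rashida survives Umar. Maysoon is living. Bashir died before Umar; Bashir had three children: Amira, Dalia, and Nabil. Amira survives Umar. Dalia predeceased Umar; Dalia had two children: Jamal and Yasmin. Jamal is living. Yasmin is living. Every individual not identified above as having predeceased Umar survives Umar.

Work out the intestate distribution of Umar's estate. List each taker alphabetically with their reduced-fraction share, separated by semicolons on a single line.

Amira 1/25; Hamid 1/50; Jamal 1/50; Karim 2/5; Layth 3/50; Maysoon 3/25; Nabil 1/25; Rashida 3/25; Samir 1/50; Tariq 1/50; Widad 3/25; Yasmin 1/50

Karim, as surviving spouse, takes 2/5.
The remaining 3/5 passes to Umar's descendants per stirpes.
The 3/5 is divided into 5 equal shares of 3/25 among Widad, Khalida, Rashida, Maysoon, Bashir.
Widad is living and takes 3/25.
Khalida predeceased; the 3/25 allotted to Khalida's branch passes to Khalida's issue by representation.
The 3/25 is divided into 2 equal shares of 3/50 among Layth, Ibtisam.
Layth is living and takes 3/50.
Ibtisam predeceased; the 3/50 allotted to Ibtisam's branch passes to Ibtisam's issue by representation.
The 3/50 is divided into 3 equal shares of 1/50 among Hamid, Tariq, Samir.
Hamid is living and takes 1/50.
Tariq is living and takes 1/50.
Samir is living and takes 1/50.
Rashida is living and takes 3/25.
Maysoon is living and takes 3/25.
Bashir predeceased; the 3/25 allotted to Bashir's branch passes to Bashir's issue by representation.
The 3/25 is divided into 3 equal shares of 1/25 among Amira, Dalia, Nabil.
Amira is living and takes 1/25.
Dalia predeceased; the 1/25 allotted to Dalia's branch passes to Dalia's issue by representation.
The 1/25 is divided into 2 equal shares of 1/50 among Jamal, Yasmin.
Jamal is living and takes 1/50.
Yasmin is living and takes 1/50.
Nabil is living and takes 1/25.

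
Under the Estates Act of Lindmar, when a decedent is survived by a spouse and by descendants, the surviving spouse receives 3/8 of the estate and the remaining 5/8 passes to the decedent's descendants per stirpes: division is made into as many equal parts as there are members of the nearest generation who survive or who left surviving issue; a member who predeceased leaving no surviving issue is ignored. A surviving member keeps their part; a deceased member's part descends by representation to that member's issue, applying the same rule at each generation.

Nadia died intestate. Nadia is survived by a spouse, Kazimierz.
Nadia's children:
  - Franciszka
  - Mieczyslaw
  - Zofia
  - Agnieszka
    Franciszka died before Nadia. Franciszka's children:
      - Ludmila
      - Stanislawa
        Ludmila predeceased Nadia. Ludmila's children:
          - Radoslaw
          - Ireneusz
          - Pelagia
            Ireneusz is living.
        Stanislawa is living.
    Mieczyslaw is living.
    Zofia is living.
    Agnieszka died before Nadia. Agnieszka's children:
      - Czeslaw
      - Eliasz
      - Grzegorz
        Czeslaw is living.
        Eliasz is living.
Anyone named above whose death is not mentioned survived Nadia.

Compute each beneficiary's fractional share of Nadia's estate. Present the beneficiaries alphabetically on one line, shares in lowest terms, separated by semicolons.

Kazimierz, as surviving spouse, takes 3/8.
The remaining 5/8 passes to Nadia's descendants per stirpes.
The 5/8 is divided into 4 equal shares of 5/32 among Franciszka, Mieczyslaw, Zofia, Agnieszka.
Franciszka predeceased; the 5/32 allotted to Franciszka's branch passes to Franciszka's issue by representation.
The 5/32 is divided into 2 equal shares of 5/64 among Ludmila, Stanislawa.
Ludmila predeceased; the 5/64 allotted to Ludmila's branch passes to Ludmila's issue by representation.
The 5/64 is divided into 3 equal shares of 5/192 among Radoslaw, Ireneusz, Pelagia.
Radoslaw is living and takes 5/192.
Ireneusz is living and takes 5/192.
Pelagia is living and takes 5/192.
Stanislawa is living and takes 5/64.
Mieczyslaw is living and takes 5/32.
Zofia is living and takes 5/32.
Agnieszka predeceased; the 5/32 allotted to Agnieszka's branch passes to Agnieszka's issue by representation.
The 5/32 is divided into 3 equal shares of 5/96 among Czeslaw, Eliasz, Grzegorz.
Czeslaw is living and takes 5/96.
Eliasz is living and takes 5/96.
Grzegorz is living and takes 5/96.

Czeslaw 5/96; Eliasz 5/96; Grzegorz 5/96; Ireneusz 5/192; Kazimierz 3/8; Mieczyslaw 5/32; Pelagia 5/192; Radoslaw 5/192; Stanislawa 5/64; Zofia 5/32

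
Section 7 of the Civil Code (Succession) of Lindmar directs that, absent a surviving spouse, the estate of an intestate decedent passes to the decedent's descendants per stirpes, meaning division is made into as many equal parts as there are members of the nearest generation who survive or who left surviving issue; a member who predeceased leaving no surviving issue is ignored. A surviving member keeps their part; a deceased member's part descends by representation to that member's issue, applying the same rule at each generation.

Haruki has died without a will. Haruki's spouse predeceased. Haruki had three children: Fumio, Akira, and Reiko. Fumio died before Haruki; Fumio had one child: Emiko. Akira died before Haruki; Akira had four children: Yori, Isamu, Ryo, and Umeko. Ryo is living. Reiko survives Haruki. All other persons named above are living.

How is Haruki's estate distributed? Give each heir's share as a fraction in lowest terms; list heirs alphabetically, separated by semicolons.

There is no surviving spouse, so the entire estate passes to Haruki's descendants per stirpes.
The estate is divided into 3 equal shares of 1/3 among Fumio, Akira, Reiko.
Fumio predeceased; the 1/3 allotted to Fumio's branch passes to Fumio's issue by representation.
Emiko is the sole taker at this level and receives the full 1/3.
Akira predeceased; the 1/3 allotted to Akira's branch passes to Akira's issue by representation.
The 1/3 is divided into 4 equal shares of 1/12 among Yori, Isamu, Ryo, Umeko.
Yori is living and takes 1/12.
Isamu is living and takes 1/12.
Ryo is living and takes 1/12.
Umeko is living and takes 1/12.
Reiko is living and takes 1/3.

Emiko 1/3; Isamu 1/12; Reiko 1/3; Ryo 1/12; Umeko 1/12; Yori 1/12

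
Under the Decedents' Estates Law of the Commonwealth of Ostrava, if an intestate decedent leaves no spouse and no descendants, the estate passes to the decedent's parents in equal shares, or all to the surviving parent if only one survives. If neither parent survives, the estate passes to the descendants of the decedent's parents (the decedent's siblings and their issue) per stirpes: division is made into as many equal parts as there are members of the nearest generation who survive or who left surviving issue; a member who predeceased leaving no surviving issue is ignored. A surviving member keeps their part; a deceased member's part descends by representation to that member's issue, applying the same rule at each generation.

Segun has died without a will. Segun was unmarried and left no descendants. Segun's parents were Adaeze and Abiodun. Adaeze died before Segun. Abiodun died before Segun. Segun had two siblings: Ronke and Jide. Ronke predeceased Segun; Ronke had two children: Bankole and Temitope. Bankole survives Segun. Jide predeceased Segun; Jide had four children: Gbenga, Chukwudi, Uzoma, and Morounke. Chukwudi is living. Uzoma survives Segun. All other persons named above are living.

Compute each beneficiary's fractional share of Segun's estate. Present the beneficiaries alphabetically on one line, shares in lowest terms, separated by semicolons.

Bankole 1/4; Chukwudi 1/8; Gbenga 1/8; Morounke 1/8; Temitope 1/4; Uzoma 1/8

Neither parent survives and there are no descendants, so the estate passes to Segun's siblings and their issue per stirpes.
The estate is divided into 2 equal shares of 1/2 among Ronke, Jide.
Ronke predeceased; the 1/2 allotted to Ronke's branch passes to Ronke's issue by representation.
The 1/2 is divided into 2 equal shares of 1/4 among Bankole, Temitope.
Bankole is living and takes 1/4.
Temitope is living and takes 1/4.
Jide predeceased; the 1/2 allotted to Jide's branch passes to Jide's issue by representation.
The 1/2 is divided into 4 equal shares of 1/8 among Gbenga, Chukwudi, Uzoma, Morounke.
Gbenga is living and takes 1/8.
Chukwudi is living and takes 1/8.
Uzoma is living and takes 1/8.
Morounke is living and takes 1/8.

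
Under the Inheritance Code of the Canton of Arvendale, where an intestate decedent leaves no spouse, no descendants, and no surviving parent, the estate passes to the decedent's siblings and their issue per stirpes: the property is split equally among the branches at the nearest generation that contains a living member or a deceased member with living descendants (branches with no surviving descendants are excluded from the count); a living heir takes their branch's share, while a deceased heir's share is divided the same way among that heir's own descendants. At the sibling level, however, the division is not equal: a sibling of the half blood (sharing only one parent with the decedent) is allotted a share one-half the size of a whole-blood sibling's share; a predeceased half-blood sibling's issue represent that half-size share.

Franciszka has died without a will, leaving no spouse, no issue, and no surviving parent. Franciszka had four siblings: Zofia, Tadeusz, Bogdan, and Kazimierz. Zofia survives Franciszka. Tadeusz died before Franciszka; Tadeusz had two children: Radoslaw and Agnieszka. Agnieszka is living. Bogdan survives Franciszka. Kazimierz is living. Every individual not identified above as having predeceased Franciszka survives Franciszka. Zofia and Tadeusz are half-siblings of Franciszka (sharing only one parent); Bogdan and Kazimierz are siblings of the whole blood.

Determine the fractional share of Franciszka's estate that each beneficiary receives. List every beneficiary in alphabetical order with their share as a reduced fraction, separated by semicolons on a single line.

Agnieszka 1/12; Bogdan 1/3; Kazimierz 1/3; Radoslaw 1/12; Zofia 1/6

No spouse, descendants, or parent survives, so the estate passes to Franciszka's siblings per stirpes.
Half-blood siblings count for one-half the weight of whole-blood siblings at the initial division.
Dividing 1 in proportion to weights (total weight 3): Zofia (weight 1/2) → 1/6; Tadeusz (weight 1/2) → 1/6; Bogdan (weight 1) → 1/3; Kazimierz (weight 1) → 1/3.
Zofia is living and takes 1/6.
Tadeusz predeceased; the 1/6 allotted to Tadeusz's branch passes to Tadeusz's issue by representation.
The 1/6 is divided into 2 equal shares of 1/12 among Radoslaw, Agnieszka.
Radoslaw is living and takes 1/12.
Agnieszka is living and takes 1/12.
Bogdan is living and takes 1/3.
Kazimierz is living and takes 1/3.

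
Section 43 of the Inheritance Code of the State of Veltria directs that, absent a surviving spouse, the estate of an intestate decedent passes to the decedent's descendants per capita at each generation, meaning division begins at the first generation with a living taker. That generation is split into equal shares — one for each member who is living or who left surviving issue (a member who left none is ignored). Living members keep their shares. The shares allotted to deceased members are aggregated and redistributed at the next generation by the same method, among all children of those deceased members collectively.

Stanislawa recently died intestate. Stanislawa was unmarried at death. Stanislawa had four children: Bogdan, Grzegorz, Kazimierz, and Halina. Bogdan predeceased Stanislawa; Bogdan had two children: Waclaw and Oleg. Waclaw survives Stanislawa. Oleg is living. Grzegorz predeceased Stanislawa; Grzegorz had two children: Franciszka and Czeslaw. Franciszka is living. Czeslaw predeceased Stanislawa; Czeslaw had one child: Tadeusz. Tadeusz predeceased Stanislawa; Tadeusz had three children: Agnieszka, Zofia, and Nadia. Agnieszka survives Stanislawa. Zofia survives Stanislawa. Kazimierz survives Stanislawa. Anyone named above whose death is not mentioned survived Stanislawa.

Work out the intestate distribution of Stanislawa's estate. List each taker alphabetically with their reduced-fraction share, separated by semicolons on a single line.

Agnieszka 1/24; Franciszka 1/8; Halina 1/4; Kazimierz 1/4; Nadia 1/24; Oleg 1/8; Waclaw 1/8; Zofia 1/24

There is no surviving spouse, so the entire estate passes to Stanislawa's descendants per capita at each generation.
At generation 1 (Bogdan, Grzegorz, Kazimierz, Halina) there are 4 shares of (1)/4 = 1/4 each.
Living: Kazimierz and Halina — each takes 1/4.
Deceased: Bogdan and Grzegorz. Their combined 1/2 is pooled and carried to generation 2.
At generation 2 (Waclaw, Oleg, Franciszka, Czeslaw) there are 4 shares of (1/2)/4 = 1/8 each.
Living: Waclaw, Oleg, and Franciszka — each takes 1/8.
Deceased: Czeslaw. That 1/8 share is carried to generation 3.
At generation 3 (Tadeusz) there are 1 shares of (1/8)/1 = 1/8 each.
Deceased: Tadeusz. That 1/8 share is carried to generation 4.
At generation 4 (Agnieszka, Zofia, Nadia) there are 3 shares of (1/8)/3 = 1/24 each.
Living: Agnieszka, Zofia, and Nadia — each takes 1/24.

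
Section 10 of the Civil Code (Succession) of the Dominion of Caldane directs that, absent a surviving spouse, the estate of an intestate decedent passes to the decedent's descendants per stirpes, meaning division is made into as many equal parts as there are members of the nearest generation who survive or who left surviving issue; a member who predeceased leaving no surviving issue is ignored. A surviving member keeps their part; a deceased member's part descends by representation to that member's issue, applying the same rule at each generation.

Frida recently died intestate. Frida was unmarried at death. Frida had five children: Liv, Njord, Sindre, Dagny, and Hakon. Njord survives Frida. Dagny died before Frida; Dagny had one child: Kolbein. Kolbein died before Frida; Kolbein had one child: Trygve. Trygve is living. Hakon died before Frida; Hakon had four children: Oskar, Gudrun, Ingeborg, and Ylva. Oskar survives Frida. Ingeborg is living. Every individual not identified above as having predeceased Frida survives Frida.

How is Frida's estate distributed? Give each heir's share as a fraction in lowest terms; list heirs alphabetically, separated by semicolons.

There is no surviving spouse, so the entire estate passes to Frida's descendants per stirpes.
The estate is divided into 5 equal shares of 1/5 among Liv, Njord, Sindre, Dagny, Hakon.
Liv is living and takes 1/5.
Njord is living and takes 1/5.
Sindre is living and takes 1/5.
Dagny predeceased; the 1/5 allotted to Dagny's branch passes to Dagny's issue by representation.
Kolbein's line is the sole branch at this level, so the full 1/5 passes to Kolbein's issue by representation.
Trygve is the sole taker at this level and receives the full 1/5.
Hakon predeceased; the 1/5 allotted to Hakon's branch passes to Hakon's issue by representation.
The 1/5 is divided into 4 equal shares of 1/20 among Oskar, Gudrun, Ingeborg, Ylva.
Oskar is living and takes 1/20.
Gudrun is living and takes 1/20.
Ingeborg is living and takes 1/20.
Ylva is living and takes 1/20.

Gudrun 1/20; Ingeborg 1/20; Liv 1/5; Njord 1/5; Oskar 1/20; Sindre 1/5; Trygve 1/5; Ylva 1/20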